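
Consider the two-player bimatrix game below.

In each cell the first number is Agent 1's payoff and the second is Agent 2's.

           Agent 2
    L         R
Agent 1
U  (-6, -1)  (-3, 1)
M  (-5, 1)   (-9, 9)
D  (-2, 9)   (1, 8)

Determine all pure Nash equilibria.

Agent 1 against L: payoffs -6, -5, -2 → best response D.
Agent 1 against R: payoffs -3, -9, 1 → best response D.
Agent 2 against U: payoffs -1, 1 → best response R.
Agent 2 against M: payoffs 1, 9 → best response R.
Agent 2 against D: payoffs 9, 8 → best response L.
Mutual best responses: (D, L).

(D, L)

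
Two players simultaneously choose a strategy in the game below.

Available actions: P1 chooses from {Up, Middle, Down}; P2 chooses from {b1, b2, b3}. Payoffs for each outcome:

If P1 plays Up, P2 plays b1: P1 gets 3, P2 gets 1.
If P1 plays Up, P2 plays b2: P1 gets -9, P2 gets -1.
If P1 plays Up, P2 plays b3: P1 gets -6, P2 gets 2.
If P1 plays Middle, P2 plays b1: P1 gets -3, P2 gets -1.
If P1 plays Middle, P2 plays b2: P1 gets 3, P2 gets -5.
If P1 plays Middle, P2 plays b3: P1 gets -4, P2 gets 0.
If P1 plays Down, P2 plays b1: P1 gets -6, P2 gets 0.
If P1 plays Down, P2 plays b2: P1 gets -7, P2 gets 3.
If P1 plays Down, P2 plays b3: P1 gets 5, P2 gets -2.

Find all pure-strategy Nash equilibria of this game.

P1 against b1: payoffs 3, -3, -6 → best response Up.
P1 against b2: payoffs -9, 3, -7 → best response Middle.
P1 against b3: payoffs -6, -4, 5 → best response Down.
P2 against Up: payoffs 1, -1, 2 → best response b3.
P2 against Middle: payoffs -1, -5, 0 → best response b3.
P2 against Down: payoffs 0, 3, -2 → best response b2.
No profile is a mutual best response for all players.

No pure-strategy Nash equilibrium.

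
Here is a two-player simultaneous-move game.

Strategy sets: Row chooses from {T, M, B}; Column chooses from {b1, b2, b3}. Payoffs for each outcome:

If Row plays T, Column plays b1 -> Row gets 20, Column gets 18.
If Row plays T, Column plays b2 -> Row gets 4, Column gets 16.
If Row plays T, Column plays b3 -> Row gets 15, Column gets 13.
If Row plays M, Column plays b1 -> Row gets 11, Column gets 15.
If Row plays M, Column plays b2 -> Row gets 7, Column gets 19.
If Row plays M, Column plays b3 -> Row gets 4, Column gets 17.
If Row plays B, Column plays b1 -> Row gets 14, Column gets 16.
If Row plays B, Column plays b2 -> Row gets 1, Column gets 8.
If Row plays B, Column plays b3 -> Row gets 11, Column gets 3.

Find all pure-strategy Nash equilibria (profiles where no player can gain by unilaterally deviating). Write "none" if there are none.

(T, b1): Row gets 20, best alternative 14; Column gets 18, best alternative 16. No profitable deviation — NE.
(T, b2): Row can switch to M (4 → 7). Not NE.
(T, b3): Column can switch to b1 (13 → 18). Not NE.
(M, b1): Row can switch to T (11 → 20). Not NE.
(M, b2): Row gets 7, best alternative 4; Column gets 19, best alternative 17. No profitable deviation — NE.
(M, b3): Row can switch to T (4 → 15). Not NE.
(B, b1): Row can switch to T (14 → 20). Not NE.
(B, b2): Row can switch to T (1 → 4). Not NE.
(B, b3): Row can switch to T (11 → 15). Not NE.

Pure-strategy Nash equilibria: (T, b1); (M, b2)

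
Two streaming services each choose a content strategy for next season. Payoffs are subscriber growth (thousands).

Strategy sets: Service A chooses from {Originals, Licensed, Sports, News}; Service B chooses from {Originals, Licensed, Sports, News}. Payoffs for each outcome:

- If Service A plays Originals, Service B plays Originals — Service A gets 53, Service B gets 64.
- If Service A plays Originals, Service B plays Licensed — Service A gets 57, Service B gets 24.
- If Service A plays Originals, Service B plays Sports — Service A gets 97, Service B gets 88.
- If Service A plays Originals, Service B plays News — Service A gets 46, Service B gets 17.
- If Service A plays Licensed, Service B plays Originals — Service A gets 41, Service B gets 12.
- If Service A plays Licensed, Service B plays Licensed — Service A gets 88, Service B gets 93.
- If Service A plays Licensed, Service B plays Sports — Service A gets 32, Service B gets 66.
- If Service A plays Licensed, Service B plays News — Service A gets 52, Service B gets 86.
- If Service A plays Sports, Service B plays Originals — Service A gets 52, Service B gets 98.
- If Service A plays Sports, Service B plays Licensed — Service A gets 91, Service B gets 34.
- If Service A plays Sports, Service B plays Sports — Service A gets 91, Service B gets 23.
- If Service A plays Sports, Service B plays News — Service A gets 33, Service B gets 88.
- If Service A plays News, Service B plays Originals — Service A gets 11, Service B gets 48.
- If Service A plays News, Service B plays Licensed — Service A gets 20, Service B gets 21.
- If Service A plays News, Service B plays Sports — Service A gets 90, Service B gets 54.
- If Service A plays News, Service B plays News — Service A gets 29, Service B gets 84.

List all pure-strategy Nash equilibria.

The unique pure-strategy Nash equilibrium is (Originals, Sports).

Mark each player's best response to every combination of opponents' strategies; a profile where every player is best-responding is a pure Nash equilibrium.
Service A against Originals: payoffs 53, 41, 52, 11 → best response Originals.
Service A against Licensed: payoffs 57, 88, 91, 20 → best response Sports.
Service A against Sports: payoffs 97, 32, 91, 90 → best response Originals.
Service A against News: payoffs 46, 52, 33, 29 → best response Licensed.
Service B against Originals: payoffs 64, 24, 88, 17 → best response Sports.
Service B against Licensed: payoffs 12, 93, 66, 86 → best response Licensed.
Service B against Sports: payoffs 98, 34, 23, 88 → best response Originals.
Service B against News: payoffs 48, 21, 54, 84 → best response News.
Mutual best responses: (Originals, Sports).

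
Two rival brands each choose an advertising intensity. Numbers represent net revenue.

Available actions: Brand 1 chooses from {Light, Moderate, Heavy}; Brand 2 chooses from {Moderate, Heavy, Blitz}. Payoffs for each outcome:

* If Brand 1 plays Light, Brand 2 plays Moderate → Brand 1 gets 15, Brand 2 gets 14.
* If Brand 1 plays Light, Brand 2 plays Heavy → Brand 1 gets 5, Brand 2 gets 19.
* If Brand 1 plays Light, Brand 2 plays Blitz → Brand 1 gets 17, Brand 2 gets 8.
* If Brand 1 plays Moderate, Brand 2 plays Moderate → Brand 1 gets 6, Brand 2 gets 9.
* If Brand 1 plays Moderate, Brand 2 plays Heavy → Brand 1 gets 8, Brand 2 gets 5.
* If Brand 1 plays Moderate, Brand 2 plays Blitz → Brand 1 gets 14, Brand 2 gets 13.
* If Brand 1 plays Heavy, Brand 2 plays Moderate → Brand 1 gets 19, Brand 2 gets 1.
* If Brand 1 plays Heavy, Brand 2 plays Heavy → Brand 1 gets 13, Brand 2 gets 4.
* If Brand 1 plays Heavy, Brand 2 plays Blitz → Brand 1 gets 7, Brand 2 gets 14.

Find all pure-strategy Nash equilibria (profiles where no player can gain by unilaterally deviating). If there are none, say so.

This game has no pure Nash equilibrium.

Brand 1 against Moderate: payoffs 15, 6, 19 → best response Heavy.
Brand 1 against Heavy: payoffs 5, 8, 13 → best response Heavy.
Brand 1 against Blitz: payoffs 17, 14, 7 → best response Light.
Brand 2 against Light: payoffs 14, 19, 8 → best response Heavy.
Brand 2 against Moderate: payoffs 9, 5, 13 → best response Blitz.
Brand 2 against Heavy: payoffs 1, 4, 14 → best response Blitz.
No profile is a mutual best response for all players.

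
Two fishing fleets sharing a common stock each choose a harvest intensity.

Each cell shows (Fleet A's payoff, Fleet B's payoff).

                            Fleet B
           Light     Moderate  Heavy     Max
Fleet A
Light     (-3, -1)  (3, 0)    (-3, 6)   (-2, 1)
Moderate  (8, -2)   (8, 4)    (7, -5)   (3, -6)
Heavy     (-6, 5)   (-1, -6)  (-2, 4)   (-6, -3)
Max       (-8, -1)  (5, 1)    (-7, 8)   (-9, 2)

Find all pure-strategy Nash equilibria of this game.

The unique pure-strategy Nash equilibrium is (Moderate, Moderate).

Fleet A against Light: payoffs -3, 8, -6, -8 → best response Moderate.
Fleet A against Moderate: payoffs 3, 8, -1, 5 → best response Moderate.
Fleet A against Heavy: payoffs -3, 7, -2, -7 → best response Moderate.
Fleet A against Max: payoffs -2, 3, -6, -9 → best response Moderate.
Fleet B against Light: payoffs -1, 0, 6, 1 → best response Heavy.
Fleet B against Moderate: payoffs -2, 4, -5, -6 → best response Moderate.
Fleet B against Heavy: payoffs 5, -6, 4, -3 → best response Light.
Fleet B against Max: payoffs -1, 1, 8, 2 → best response Heavy.
Mutual best responses: (Moderate, Moderate).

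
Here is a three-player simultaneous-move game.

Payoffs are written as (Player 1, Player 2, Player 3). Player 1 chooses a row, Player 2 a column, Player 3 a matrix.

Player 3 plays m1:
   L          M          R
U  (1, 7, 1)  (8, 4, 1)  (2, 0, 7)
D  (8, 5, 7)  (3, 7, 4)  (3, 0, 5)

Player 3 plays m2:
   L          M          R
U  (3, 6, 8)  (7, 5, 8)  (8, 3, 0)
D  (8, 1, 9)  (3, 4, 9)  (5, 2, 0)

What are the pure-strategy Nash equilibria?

(U, L, m1): Player 1 can switch to D (1 → 8). Not NE.
(U, L, m2): Player 1 can switch to D (3 → 8). Not NE.
(U, M, m1): Player 2 can switch to L (4 → 7). Not NE.
(U, M, m2): Player 2 can switch to L (5 → 6). Not NE.
(U, R, m1): Player 1 can switch to D (2 → 3). Not NE.
(U, R, m2): Player 2 can switch to L (3 → 6). Not NE.
(The remaining 6 profiles each have a profitable deviation by the same check.)

none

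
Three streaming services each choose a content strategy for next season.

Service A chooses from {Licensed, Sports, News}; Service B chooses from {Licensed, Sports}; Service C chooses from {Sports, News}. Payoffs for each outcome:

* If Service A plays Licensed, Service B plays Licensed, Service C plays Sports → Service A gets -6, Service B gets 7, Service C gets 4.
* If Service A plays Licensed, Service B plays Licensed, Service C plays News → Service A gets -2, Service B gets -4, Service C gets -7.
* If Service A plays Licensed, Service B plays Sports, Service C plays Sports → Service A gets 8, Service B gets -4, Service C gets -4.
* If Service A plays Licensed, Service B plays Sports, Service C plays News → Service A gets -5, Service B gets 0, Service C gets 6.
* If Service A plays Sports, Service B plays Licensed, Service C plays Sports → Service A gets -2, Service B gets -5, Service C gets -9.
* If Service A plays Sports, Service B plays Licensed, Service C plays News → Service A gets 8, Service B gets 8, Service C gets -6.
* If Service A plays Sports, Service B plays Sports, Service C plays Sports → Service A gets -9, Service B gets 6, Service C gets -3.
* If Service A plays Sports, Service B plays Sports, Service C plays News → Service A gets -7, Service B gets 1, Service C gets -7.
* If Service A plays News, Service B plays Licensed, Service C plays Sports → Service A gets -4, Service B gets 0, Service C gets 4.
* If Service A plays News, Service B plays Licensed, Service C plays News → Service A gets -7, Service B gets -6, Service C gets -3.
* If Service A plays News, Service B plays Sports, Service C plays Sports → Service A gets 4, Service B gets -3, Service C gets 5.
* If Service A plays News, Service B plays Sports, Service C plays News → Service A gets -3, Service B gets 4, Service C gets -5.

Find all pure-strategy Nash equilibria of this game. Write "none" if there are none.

Service A against (Licensed, Sports): payoffs -6, -2, -4 → best response Sports.
Service A against (Licensed, News): payoffs -2, 8, -7 → best response Sports.
Service A against (Sports, Sports): payoffs 8, -9, 4 → best response Licensed.
Service A against (Sports, News): payoffs -5, -7, -3 → best response News.
Service B against (Licensed, Sports): payoffs 7, -4 → best response Licensed.
Service B against (Licensed, News): payoffs -4, 0 → best response Sports.
Service B against (Sports, Sports): payoffs -5, 6 → best response Sports.
Service B against (Sports, News): payoffs 8, 1 → best response Licensed.
Service B against (News, Sports): payoffs 0, -3 → best response Licensed.
Service B against (News, News): payoffs -6, 4 → best response Sports.
Service C against (Licensed, Licensed): payoffs 4, -7 → best response Sports.
Service C against (Licensed, Sports): payoffs -4, 6 → best response News.
Service C against (Sports, Licensed): payoffs -9, -6 → best response News.
Service C against (Sports, Sports): payoffs -3, -7 → best response Sports.
Service C against (News, Licensed): payoffs 4, -3 → best response Sports.
Service C against (News, Sports): payoffs 5, -5 → best response Sports.
Mutual best responses: (Sports, Licensed, News).

(Sports, Licensed, News)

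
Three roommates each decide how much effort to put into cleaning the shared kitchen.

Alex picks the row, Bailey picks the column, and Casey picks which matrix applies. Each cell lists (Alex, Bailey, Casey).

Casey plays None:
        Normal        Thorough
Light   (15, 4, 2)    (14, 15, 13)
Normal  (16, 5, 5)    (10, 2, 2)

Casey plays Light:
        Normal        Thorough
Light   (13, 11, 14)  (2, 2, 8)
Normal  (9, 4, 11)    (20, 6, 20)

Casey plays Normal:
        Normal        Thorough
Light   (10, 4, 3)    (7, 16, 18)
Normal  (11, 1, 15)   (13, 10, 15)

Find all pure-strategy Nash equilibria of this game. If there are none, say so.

Pure-strategy Nash equilibria: (Light, Normal, Light), (Normal, Thorough, Light)

(Light, Normal, None): Alex can switch to Normal (15 → 16). Not NE.
(Light, Normal, Light): Alex gets 13, best alternative 9; Bailey gets 11, best alternative 2; Casey gets 14, best alternative 3. No profitable deviation — NE.
(Light, Normal, Normal): Alex can switch to Normal (10 → 11). Not NE.
(Light, Thorough, None): Casey can switch to Normal (13 → 18). Not NE.
(Light, Thorough, Light): Alex can switch to Normal (2 → 20). Not NE.
(Light, Thorough, Normal): Alex can switch to Normal (7 → 13). Not NE.
(Normal, Normal, None): Casey can switch to Light (5 → 11). Not NE.
(Normal, Normal, Light): Alex can switch to Light (9 → 13). Not NE.
(Normal, Normal, Normal): Bailey can switch to Thorough (1 → 10). Not NE.
(Normal, Thorough, None): Alex can switch to Light (10 → 14). Not NE.
(Normal, Thorough, Light): Alex gets 20, best alternative 2; Bailey gets 6, best alternative 4; Casey gets 20, best alternative 15. No profitable deviation — NE.
(Normal, Thorough, Normal): Casey can switch to Light (15 → 20). Not NE.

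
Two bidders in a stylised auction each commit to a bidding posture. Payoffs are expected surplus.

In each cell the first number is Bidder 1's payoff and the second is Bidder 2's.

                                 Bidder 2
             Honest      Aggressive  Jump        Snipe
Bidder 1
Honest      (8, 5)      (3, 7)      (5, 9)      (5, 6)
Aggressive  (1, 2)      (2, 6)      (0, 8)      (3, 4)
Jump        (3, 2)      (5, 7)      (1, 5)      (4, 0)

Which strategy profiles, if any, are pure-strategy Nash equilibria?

Pure-strategy Nash equilibria: (Honest, Jump) and (Jump, Aggressive)

Bidder 1 against Honest: payoffs 8, 1, 3 → best response Honest.
Bidder 1 against Aggressive: payoffs 3, 2, 5 → best response Jump.
Bidder 1 against Jump: payoffs 5, 0, 1 → best response Honest.
Bidder 1 against Snipe: payoffs 5, 3, 4 → best response Honest.
Bidder 2 against Honest: payoffs 5, 7, 9, 6 → best response Jump.
Bidder 2 against Aggressive: payoffs 2, 6, 8, 4 → best response Jump.
Bidder 2 against Jump: payoffs 2, 7, 5, 0 → best response Aggressive.
Mutual best responses: (Honest, Jump); (Jump, Aggressive).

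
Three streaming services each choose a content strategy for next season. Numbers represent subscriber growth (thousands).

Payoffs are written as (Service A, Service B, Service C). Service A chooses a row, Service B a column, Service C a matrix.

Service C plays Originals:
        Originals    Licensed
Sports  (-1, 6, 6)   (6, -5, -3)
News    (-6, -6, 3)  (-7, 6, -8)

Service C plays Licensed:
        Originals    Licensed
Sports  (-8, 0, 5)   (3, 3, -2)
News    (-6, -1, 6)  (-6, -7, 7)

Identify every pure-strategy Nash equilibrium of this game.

Pure-strategy Nash equilibria: (Sports, Originals, Originals) and (Sports, Licensed, Licensed) and (News, Originals, Licensed)

Mark each player's best response to every combination of opponents' strategies; a profile where every player is best-responding is a pure Nash equilibrium.
Service A against (Originals, Originals): payoffs -1, -6 → best response Sports.
Service A against (Originals, Licensed): payoffs -8, -6 → best response News.
Service A against (Licensed, Originals): payoffs 6, -7 → best response Sports.
Service A against (Licensed, Licensed): payoffs 3, -6 → best response Sports.
Service B against (Sports, Originals): payoffs 6, -5 → best response Originals.
Service B against (Sports, Licensed): payoffs 0, 3 → best response Licensed.
Service B against (News, Originals): payoffs -6, 6 → best response Licensed.
Service B against (News, Licensed): payoffs -1, -7 → best response Originals.
Service C against (Sports, Originals): payoffs 6, 5 → best response Originals.
Service C against (Sports, Licensed): payoffs -3, -2 → best response Licensed.
Service C against (News, Originals): payoffs 3, 6 → best response Licensed.
Service C against (News, Licensed): payoffs -8, 7 → best response Licensed.
Mutual best responses: (Sports, Originals, Originals); (Sports, Licensed, Licensed); (News, Originals, Licensed).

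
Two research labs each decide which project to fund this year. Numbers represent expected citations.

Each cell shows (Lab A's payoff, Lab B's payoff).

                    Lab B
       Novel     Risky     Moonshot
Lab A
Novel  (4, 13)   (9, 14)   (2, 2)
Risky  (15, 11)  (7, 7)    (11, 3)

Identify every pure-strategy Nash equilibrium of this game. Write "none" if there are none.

For each player, find the best response to each opponent profile; mutual best responses are the pure NE.
Lab A against Novel: payoffs 4, 15 → best response Risky.
Lab A against Risky: payoffs 9, 7 → best response Novel.
Lab A against Moonshot: payoffs 2, 11 → best response Risky.
Lab B against Novel: payoffs 13, 14, 2 → best response Risky.
Lab B against Risky: payoffs 11, 7, 3 → best response Novel.
Mutual best responses: (Novel, Risky); (Risky, Novel).

The pure Nash equilibria are (Novel, Risky); (Risky, Novel).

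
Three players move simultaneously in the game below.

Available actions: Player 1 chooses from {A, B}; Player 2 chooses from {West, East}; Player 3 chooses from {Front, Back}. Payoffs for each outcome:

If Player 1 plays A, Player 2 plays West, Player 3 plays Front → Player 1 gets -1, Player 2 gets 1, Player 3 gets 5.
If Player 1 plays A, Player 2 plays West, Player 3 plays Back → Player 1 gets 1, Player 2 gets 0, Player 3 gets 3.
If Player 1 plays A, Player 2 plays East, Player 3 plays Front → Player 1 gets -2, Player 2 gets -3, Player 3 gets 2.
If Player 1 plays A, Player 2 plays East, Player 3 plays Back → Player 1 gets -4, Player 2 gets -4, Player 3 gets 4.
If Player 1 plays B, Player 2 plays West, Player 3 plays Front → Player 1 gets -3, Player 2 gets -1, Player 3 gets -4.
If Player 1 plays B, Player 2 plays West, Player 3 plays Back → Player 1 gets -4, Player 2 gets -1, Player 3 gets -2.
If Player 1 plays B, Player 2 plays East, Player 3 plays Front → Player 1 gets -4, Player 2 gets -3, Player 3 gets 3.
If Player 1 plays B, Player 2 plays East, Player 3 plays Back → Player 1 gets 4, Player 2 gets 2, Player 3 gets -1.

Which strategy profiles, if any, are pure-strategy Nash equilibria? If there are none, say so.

Player 1 against (West, Front): payoffs -1, -3 → best response A.
Player 1 against (West, Back): payoffs 1, -4 → best response A.
Player 1 against (East, Front): payoffs -2, -4 → best response A.
Player 1 against (East, Back): payoffs -4, 4 → best response B.
Player 2 against (A, Front): payoffs 1, -3 → best response West.
Player 2 against (A, Back): payoffs 0, -4 → best response West.
Player 2 against (B, Front): payoffs -1, -3 → best response West.
Player 2 against (B, Back): payoffs -1, 2 → best response East.
Player 3 against (A, West): payoffs 5, 3 → best response Front.
Player 3 against (A, East): payoffs 2, 4 → best response Back.
Player 3 against (B, West): payoffs -4, -2 → best response Back.
Player 3 against (B, East): payoffs 3, -1 → best response Front.
Mutual best responses: (A, West, Front).

(A, West, Front)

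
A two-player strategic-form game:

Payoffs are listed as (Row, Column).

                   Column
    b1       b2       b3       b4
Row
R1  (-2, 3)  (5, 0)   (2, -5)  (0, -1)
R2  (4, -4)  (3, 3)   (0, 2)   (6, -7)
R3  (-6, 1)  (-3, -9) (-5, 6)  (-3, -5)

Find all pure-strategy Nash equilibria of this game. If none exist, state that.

This game has no pure Nash equilibrium.

For each strategy profile, look for a profitable unilateral deviation.
(R1, b1): Row can switch to R2 (-2 → 4). Not NE.
(R1, b2): Column can switch to b1 (0 → 3). Not NE.
(R1, b3): Column can switch to b1 (-5 → 3). Not NE.
(R1, b4): Row can switch to R2 (0 → 6). Not NE.
(R2, b1): Column can switch to b2 (-4 → 3). Not NE.
(R2, b2): Row can switch to R1 (3 → 5). Not NE.
(R2, b3): Row can switch to R1 (0 → 2). Not NE.
(R2, b4): Column can switch to b1 (-7 → -4). Not NE.
(R3, b1): Row can switch to R1 (-6 → -2). Not NE.
(R3, b2): Row can switch to R1 (-3 → 5). Not NE.
(R3, b3): Row can switch to R1 (-5 → 2). Not NE.
(R3, b4): Row can switch to R1 (-3 → 0). Not NE.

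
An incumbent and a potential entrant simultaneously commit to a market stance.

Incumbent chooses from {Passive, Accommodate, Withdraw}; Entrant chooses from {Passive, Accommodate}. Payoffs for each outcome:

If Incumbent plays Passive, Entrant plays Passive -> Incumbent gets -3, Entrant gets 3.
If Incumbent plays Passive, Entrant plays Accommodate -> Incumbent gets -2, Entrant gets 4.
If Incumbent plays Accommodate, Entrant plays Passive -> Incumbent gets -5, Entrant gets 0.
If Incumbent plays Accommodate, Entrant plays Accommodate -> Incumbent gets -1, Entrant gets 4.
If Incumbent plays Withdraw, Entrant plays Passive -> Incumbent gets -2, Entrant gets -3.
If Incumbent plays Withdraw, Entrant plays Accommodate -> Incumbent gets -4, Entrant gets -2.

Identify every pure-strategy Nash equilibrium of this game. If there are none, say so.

Pure NE: (Accommodate, Accommodate)

Mark each player's best response to every combination of opponents' strategies; a profile where every player is best-responding is a pure Nash equilibrium.
Incumbent against Passive: payoffs -3, -5, -2 → best response Withdraw.
Incumbent against Accommodate: payoffs -2, -1, -4 → best response Accommodate.
Entrant against Passive: payoffs 3, 4 → best response Accommodate.
Entrant against Accommodate: payoffs 0, 4 → best response Accommodate.
Entrant against Withdraw: payoffs -3, -2 → best response Accommodate.
Mutual best responses: (Accommodate, Accommodate).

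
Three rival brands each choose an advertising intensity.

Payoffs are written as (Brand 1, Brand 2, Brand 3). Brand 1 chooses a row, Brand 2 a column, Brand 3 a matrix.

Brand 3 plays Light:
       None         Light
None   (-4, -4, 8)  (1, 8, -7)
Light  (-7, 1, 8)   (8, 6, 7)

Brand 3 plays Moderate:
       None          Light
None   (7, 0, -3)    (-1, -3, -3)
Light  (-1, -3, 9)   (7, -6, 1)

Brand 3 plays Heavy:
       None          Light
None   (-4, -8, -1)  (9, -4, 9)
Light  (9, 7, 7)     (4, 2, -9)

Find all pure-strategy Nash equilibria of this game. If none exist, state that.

(None, None, Light): Brand 2 can switch to Light (-4 → 8). Not NE.
(None, None, Moderate): Brand 3 can switch to Light (-3 → 8). Not NE.
(None, None, Heavy): Brand 1 can switch to Light (-4 → 9). Not NE.
(None, Light, Light): Brand 1 can switch to Light (1 → 8). Not NE.
(None, Light, Moderate): Brand 1 can switch to Light (-1 → 7). Not NE.
(None, Light, Heavy): Brand 1 gets 9, best alternative 4; Brand 2 gets -4, best alternative -8; Brand 3 gets 9, best alternative -3. No profitable deviation — NE.
(Light, None, Light): Brand 1 can switch to None (-7 → -4). Not NE.
(Light, None, Moderate): Brand 1 can switch to None (-1 → 7). Not NE.
(Light, None, Heavy): Brand 3 can switch to Light (7 → 8). Not NE.
(Light, Light, Light): Brand 1 gets 8, best alternative 1; Brand 2 gets 6, best alternative 1; Brand 3 gets 7, best alternative 1. No profitable deviation — NE.
(Light, Light, Moderate): Brand 2 can switch to None (-6 → -3). Not NE.
(Light, Light, Heavy): Brand 1 can switch to None (4 → 9). Not NE.

(None, Light, Heavy) and (Light, Light, Light)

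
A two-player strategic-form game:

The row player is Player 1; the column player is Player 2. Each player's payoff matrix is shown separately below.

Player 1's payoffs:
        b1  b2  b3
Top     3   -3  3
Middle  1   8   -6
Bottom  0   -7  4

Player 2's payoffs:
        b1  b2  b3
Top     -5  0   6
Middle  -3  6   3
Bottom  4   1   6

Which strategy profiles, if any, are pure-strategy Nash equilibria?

(Top, b1): Player 2 can switch to b2 (-5 → 0). Not NE.
(Top, b2): Player 1 can switch to Middle (-3 → 8). Not NE.
(Top, b3): Player 1 can switch to Bottom (3 → 4). Not NE.
(Middle, b1): Player 1 can switch to Top (1 → 3). Not NE.
(Middle, b2): Player 1 gets 8, best alternative -3; Player 2 gets 6, best alternative 3. No profitable deviation — NE.
(Middle, b3): Player 1 can switch to Top (-6 → 3). Not NE.
(Bottom, b1): Player 1 can switch to Top (0 → 3). Not NE.
(Bottom, b2): Player 1 can switch to Top (-7 → -3). Not NE.
(Bottom, b3): Player 1 gets 4, best alternative 3; Player 2 gets 6, best alternative 4. No profitable deviation — NE.

Pure-strategy Nash equilibria: (Middle, b2) and (Bottom, b3)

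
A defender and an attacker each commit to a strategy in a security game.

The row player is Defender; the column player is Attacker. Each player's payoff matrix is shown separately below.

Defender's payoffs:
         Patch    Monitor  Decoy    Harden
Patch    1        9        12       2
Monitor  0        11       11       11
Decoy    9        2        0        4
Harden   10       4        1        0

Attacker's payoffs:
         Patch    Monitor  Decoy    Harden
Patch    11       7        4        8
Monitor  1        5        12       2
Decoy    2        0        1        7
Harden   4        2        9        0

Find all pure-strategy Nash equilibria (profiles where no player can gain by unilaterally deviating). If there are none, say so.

(Patch, Patch): Defender can switch to Decoy (1 → 9). Not NE.
(Patch, Monitor): Defender can switch to Monitor (9 → 11). Not NE.
(Patch, Decoy): Attacker can switch to Patch (4 → 11). Not NE.
(Patch, Harden): Defender can switch to Monitor (2 → 11). Not NE.
(Monitor, Patch): Defender can switch to Patch (0 → 1). Not NE.
(Monitor, Monitor): Attacker can switch to Decoy (5 → 12). Not NE.
(The remaining 10 profiles each have a profitable deviation by the same check.)

No pure-strategy Nash equilibrium.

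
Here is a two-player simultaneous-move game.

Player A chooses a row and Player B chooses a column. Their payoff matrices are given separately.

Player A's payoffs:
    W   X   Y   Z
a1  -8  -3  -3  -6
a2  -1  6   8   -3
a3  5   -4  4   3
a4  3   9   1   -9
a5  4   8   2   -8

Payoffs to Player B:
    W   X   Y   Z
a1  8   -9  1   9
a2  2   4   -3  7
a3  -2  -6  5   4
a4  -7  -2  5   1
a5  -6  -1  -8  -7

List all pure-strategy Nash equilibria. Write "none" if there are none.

none

Check each profile: it is a Nash equilibrium iff no player can strictly gain by switching unilaterally.
(a1, W): Player A can switch to a2 (-8 → -1). Not NE.
(a1, X): Player A can switch to a2 (-3 → 6). Not NE.
(a1, Y): Player A can switch to a2 (-3 → 8). Not NE.
(a1, Z): Player A can switch to a2 (-6 → -3). Not NE.
(a2, W): Player A can switch to a3 (-1 → 5). Not NE.
(a2, X): Player A can switch to a4 (6 → 9). Not NE.
(a2, Y): Player B can switch to W (-3 → 2). Not NE.
(a2, Z): Player A can switch to a3 (-3 → 3). Not NE.
(The remaining 12 profiles each have a profitable deviation by the same check.)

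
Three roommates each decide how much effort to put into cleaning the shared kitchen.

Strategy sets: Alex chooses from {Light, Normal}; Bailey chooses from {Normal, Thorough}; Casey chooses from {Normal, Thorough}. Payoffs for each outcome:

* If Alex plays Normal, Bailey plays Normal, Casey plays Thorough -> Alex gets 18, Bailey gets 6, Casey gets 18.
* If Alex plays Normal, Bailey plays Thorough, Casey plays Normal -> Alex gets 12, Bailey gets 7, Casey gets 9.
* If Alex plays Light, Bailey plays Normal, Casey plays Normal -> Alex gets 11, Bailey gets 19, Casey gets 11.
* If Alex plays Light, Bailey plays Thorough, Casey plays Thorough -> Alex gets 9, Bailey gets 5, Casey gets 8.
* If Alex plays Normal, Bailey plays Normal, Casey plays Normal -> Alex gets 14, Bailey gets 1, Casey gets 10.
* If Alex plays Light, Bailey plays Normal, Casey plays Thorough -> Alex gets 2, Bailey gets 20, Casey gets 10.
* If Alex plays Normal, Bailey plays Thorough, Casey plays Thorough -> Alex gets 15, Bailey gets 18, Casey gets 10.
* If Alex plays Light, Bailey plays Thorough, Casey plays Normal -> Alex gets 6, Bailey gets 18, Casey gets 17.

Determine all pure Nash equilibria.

(Normal, Thorough, Thorough)

Alex against (Normal, Normal): payoffs 11, 14 → best response Normal.
Alex against (Normal, Thorough): payoffs 2, 18 → best response Normal.
Alex against (Thorough, Normal): payoffs 6, 12 → best response Normal.
Alex against (Thorough, Thorough): payoffs 9, 15 → best response Normal.
Bailey against (Light, Normal): payoffs 19, 18 → best response Normal.
Bailey against (Light, Thorough): payoffs 20, 5 → best response Normal.
Bailey against (Normal, Normal): payoffs 1, 7 → best response Thorough.
Bailey against (Normal, Thorough): payoffs 6, 18 → best response Thorough.
Casey against (Light, Normal): payoffs 11, 10 → best response Normal.
Casey against (Light, Thorough): payoffs 17, 8 → best response Normal.
Casey against (Normal, Normal): payoffs 10, 18 → best response Thorough.
Casey against (Normal, Thorough): payoffs 9, 10 → best response Thorough.
Mutual best responses: (Normal, Thorough, Thorough).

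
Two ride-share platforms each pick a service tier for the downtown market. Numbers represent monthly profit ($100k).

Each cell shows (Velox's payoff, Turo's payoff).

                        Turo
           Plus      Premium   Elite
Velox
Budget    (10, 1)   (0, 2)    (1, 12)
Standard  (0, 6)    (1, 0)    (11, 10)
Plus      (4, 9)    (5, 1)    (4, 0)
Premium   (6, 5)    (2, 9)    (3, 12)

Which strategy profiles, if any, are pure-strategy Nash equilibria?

(Standard, Elite)

(Budget, Plus): Turo can switch to Premium (1 → 2). Not NE.
(Budget, Premium): Velox can switch to Standard (0 → 1). Not NE.
(Budget, Elite): Velox can switch to Standard (1 → 11). Not NE.
(Standard, Plus): Velox can switch to Budget (0 → 10). Not NE.
(Standard, Premium): Velox can switch to Plus (1 → 5). Not NE.
(Standard, Elite): Velox gets 11, best alternative 4; Turo gets 10, best alternative 6. No profitable deviation — NE.
(Plus, Plus): Velox can switch to Budget (4 → 10). Not NE.
(Plus, Premium): Turo can switch to Plus (1 → 9). Not NE.
(Plus, Elite): Velox can switch to Standard (4 → 11). Not NE.
(The remaining 3 profiles each have a profitable deviation by the same check.)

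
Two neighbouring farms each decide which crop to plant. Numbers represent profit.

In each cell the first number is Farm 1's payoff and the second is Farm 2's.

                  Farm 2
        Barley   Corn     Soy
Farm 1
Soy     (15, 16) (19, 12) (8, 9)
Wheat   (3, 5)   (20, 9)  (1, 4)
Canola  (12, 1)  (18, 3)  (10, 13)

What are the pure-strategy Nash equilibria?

Farm 1 against Barley: payoffs 15, 3, 12 → best response Soy.
Farm 1 against Corn: payoffs 19, 20, 18 → best response Wheat.
Farm 1 against Soy: payoffs 8, 1, 10 → best response Canola.
Farm 2 against Soy: payoffs 16, 12, 9 → best response Barley.
Farm 2 against Wheat: payoffs 5, 9, 4 → best response Corn.
Farm 2 against Canola: payoffs 1, 3, 13 → best response Soy.
Mutual best responses: (Soy, Barley); (Wheat, Corn); (Canola, Soy).

The pure Nash equilibria are (Soy, Barley); (Wheat, Corn); (Canola, Soy).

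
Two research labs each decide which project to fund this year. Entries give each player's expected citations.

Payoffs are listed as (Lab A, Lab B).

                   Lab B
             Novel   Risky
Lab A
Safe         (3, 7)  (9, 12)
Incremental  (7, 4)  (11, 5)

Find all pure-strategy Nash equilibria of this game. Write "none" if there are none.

Lab A against Novel: payoffs 3, 7 → best response Incremental.
Lab A against Risky: payoffs 9, 11 → best response Incremental.
Lab B against Safe: payoffs 7, 12 → best response Risky.
Lab B against Incremental: payoffs 4, 5 → best response Risky.
Mutual best responses: (Incremental, Risky).

Pure NE: (Incremental, Risky)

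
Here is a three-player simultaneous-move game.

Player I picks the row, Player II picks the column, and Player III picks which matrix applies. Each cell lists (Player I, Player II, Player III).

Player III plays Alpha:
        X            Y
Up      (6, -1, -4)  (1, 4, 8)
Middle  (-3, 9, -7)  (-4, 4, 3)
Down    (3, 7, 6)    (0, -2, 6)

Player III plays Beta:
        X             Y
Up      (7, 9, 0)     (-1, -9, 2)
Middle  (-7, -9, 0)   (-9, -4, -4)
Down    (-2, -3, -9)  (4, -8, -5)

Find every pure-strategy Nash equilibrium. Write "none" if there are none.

For each player, find the best response to each opponent profile; mutual best responses are the pure NE.
Player I against (X, Alpha): payoffs 6, -3, 3 → best response Up.
Player I against (X, Beta): payoffs 7, -7, -2 → best response Up.
Player I against (Y, Alpha): payoffs 1, -4, 0 → best response Up.
Player I against (Y, Beta): payoffs -1, -9, 4 → best response Down.
Player II against (Up, Alpha): payoffs -1, 4 → best response Y.
Player II against (Up, Beta): payoffs 9, -9 → best response X.
Player II against (Middle, Alpha): payoffs 9, 4 → best response X.
Player II against (Middle, Beta): payoffs -9, -4 → best response Y.
Player II against (Down, Alpha): payoffs 7, -2 → best response X.
Player II against (Down, Beta): payoffs -3, -8 → best response X.
Player III against (Up, X): payoffs -4, 0 → best response Beta.
Player III against (Up, Y): payoffs 8, 2 → best response Alpha.
Player III against (Middle, X): payoffs -7, 0 → best response Beta.
Player III against (Middle, Y): payoffs 3, -4 → best response Alpha.
Player III against (Down, X): payoffs 6, -9 → best response Alpha.
Player III against (Down, Y): payoffs 6, -5 → best response Alpha.
Mutual best responses: (Up, X, Beta); (Up, Y, Alpha).

Pure-strategy Nash equilibria: (Up, X, Beta); (Up, Y, Alpha)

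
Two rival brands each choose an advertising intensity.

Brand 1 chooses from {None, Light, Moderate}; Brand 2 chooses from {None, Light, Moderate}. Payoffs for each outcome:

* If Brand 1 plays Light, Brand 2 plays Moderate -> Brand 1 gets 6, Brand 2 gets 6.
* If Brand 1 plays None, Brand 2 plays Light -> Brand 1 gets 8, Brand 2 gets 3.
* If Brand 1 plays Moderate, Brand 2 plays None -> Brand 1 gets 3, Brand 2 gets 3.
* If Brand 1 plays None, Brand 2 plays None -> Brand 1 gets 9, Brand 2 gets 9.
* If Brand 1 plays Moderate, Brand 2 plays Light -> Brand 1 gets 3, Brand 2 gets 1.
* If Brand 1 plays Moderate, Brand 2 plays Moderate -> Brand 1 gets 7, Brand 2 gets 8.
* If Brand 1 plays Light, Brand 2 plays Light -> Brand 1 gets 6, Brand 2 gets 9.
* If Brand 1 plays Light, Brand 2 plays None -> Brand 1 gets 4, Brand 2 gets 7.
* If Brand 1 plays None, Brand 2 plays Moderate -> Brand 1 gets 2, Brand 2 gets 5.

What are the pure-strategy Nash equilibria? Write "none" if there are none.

Brand 1 against None: payoffs 9, 4, 3 → best response None.
Brand 1 against Light: payoffs 8, 6, 3 → best response None.
Brand 1 against Moderate: payoffs 2, 6, 7 → best response Moderate.
Brand 2 against None: payoffs 9, 3, 5 → best response None.
Brand 2 against Light: payoffs 7, 9, 6 → best response Light.
Brand 2 against Moderate: payoffs 3, 1, 8 → best response Moderate.
Mutual best responses: (None, None); (Moderate, Moderate).

(None, None), (Moderate, Moderate)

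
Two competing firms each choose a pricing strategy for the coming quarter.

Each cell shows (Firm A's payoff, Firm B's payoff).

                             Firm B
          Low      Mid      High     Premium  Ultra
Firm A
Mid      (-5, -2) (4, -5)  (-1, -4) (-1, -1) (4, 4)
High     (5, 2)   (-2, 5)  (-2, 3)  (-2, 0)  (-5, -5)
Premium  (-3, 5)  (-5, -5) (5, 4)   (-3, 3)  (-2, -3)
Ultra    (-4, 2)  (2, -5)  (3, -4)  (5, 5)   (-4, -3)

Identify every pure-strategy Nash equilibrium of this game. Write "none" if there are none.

Pure-strategy Nash equilibria: (Mid, Ultra) and (Ultra, Premium)

(Mid, Low): Firm A can switch to High (-5 → 5). Not NE.
(Mid, Mid): Firm B can switch to Low (-5 → -2). Not NE.
(Mid, High): Firm A can switch to Premium (-1 → 5). Not NE.
(Mid, Premium): Firm A can switch to Ultra (-1 → 5). Not NE.
(Mid, Ultra): Firm A gets 4, best alternative -2; Firm B gets 4, best alternative -1. No profitable deviation — NE.
(High, Low): Firm B can switch to Mid (2 → 5). Not NE.
(High, Mid): Firm A can switch to Mid (-2 → 4). Not NE.
(Ultra, Premium): Firm A gets 5, best alternative -1; Firm B gets 5, best alternative 2. No profitable deviation — NE.
(The remaining 12 profiles each have a profitable deviation by the same check.)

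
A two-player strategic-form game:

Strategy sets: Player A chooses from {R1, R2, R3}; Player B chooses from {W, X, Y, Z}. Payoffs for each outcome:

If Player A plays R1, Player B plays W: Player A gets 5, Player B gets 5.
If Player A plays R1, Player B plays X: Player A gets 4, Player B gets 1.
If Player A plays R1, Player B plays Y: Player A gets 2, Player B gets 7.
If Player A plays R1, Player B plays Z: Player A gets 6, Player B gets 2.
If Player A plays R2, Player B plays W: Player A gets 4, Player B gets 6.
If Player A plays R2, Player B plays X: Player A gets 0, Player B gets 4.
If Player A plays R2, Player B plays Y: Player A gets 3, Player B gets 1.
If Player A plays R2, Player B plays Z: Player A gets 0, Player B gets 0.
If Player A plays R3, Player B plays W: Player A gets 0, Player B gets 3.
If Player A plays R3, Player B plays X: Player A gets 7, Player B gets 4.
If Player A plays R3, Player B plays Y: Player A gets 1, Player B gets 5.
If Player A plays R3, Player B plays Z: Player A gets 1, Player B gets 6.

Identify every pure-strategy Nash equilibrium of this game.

Check each profile: it is a Nash equilibrium iff no player can strictly gain by switching unilaterally.
(R1, W): Player B can switch to Y (5 → 7). Not NE.
(R1, X): Player A can switch to R3 (4 → 7). Not NE.
(R1, Y): Player A can switch to R2 (2 → 3). Not NE.
(R1, Z): Player B can switch to W (2 → 5). Not NE.
(R2, W): Player A can switch to R1 (4 → 5). Not NE.
(R2, X): Player A can switch to R1 (0 → 4). Not NE.
(R2, Y): Player B can switch to W (1 → 6). Not NE.
(R2, Z): Player A can switch to R1 (0 → 6). Not NE.
(The remaining 4 profiles each have a profitable deviation by the same check.)

No pure-strategy Nash equilibrium.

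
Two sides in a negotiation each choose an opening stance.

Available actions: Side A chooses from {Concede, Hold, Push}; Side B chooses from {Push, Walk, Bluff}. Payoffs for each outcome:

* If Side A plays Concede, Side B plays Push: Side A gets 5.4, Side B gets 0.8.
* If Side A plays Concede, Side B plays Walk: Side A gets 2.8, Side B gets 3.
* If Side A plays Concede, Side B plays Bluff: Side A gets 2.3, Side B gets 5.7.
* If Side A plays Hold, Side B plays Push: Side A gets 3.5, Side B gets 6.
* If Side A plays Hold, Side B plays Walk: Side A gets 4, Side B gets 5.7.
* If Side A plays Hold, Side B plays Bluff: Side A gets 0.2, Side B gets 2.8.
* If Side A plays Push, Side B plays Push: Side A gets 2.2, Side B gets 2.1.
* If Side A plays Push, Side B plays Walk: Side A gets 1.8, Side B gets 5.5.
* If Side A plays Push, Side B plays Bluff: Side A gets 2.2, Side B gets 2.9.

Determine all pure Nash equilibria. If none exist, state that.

(Concede, Push): Side B can switch to Walk (0.8 → 3). Not NE.
(Concede, Walk): Side A can switch to Hold (2.8 → 4). Not NE.
(Concede, Bluff): Side A gets 2.3, best alternative 2.2; Side B gets 5.7, best alternative 3. No profitable deviation — NE.
(Hold, Push): Side A can switch to Concede (3.5 → 5.4). Not NE.
(Hold, Walk): Side B can switch to Push (5.7 → 6). Not NE.
(Hold, Bluff): Side A can switch to Concede (0.2 → 2.3). Not NE.
(Push, Push): Side A can switch to Concede (2.2 → 5.4). Not NE.
(The remaining 2 profiles each have a profitable deviation by the same check.)

Pure NE: (Concede, Bluff)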